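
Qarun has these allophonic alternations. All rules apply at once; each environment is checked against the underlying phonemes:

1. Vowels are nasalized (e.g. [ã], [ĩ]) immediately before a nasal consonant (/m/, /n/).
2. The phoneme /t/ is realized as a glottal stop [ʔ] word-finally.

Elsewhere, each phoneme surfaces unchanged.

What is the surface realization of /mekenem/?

/m/ (word-initial) is unaffected → [m].
/e/ (between /m/ and /k/) fails the environment for rule 1, so it stays [e].
/k/ (between /e/ and /e/): no rule targets it → [k].
/e/ (between /k/ and /n/): before a nasal consonant, so rule 1 applies → [ẽ].
/n/ stays [n].
/e/ meets the environment for rule 1 (before a nasal consonant) → [ẽ].
/m/ (word-final): no rule targets it → [m].

[mekẽnẽm]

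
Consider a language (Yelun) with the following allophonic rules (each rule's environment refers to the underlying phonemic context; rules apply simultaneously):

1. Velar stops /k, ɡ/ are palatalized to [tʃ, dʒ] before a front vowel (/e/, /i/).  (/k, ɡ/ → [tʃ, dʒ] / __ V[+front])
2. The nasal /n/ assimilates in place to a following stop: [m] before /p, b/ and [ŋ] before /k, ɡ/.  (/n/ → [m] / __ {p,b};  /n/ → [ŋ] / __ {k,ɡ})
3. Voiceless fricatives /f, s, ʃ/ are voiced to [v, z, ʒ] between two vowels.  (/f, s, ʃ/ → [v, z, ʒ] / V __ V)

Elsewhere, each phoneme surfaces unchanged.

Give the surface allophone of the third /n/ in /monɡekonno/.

/n/ (between /n/ and /o/) fails the environment for rule 2, so it stays [n].

[n]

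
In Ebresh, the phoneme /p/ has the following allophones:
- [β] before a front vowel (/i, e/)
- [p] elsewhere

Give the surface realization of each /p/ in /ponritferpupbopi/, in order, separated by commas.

[p], [p], [p], [β]

Occurrence 1 (position 1): no conditioning environment matches → elsewhere allophone [p].
Occurrence 2 (position 10): no conditioning environment matches → elsewhere allophone [p].
Occurrence 3 (position 12): no conditioning environment matches → elsewhere allophone [p].
Occurrence 4 (position 15): before a front vowel (/i, e/) → [β].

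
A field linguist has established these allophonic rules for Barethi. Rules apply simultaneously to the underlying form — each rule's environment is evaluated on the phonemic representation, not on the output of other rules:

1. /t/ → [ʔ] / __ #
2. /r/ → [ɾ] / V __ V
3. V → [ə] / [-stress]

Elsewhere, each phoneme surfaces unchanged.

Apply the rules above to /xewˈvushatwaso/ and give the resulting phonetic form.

/x/ (word-initial): no rule targets it → [x].
Rule 3 applies to /e/ (between /x/ and /w/: in an unstressed syllable) → [ə].
/w/ — not in any rule's target class → [w].
/v/ (between /w/ and /u/): no rule targets it → [v].
/u/ (between /v/ and /s/) is in the target of rule 3 but the environment (in an unstressed syllable) is not met → [u].
/s/ stays [s].
/h/ — not in any rule's target class → [h].
/a/ (between /h/ and /t/): in an unstressed syllable, so rule 3 applies → [ə].
/t/ (between /a/ and /w/): rule 1 targets it, but not word-finally → unchanged [t].
/w/ (between /t/ and /a/): no rule targets it → [w].
Rule 3 applies to /a/ (between /w/ and /s/: in an unstressed syllable) → [ə].
/s/ (between /a/ and /o/): no rule targets it → [s].
/o/ — word-final, in an unstressed syllable — surfaces as [ə] (rule 3).

[xəwˈvushətwəsə]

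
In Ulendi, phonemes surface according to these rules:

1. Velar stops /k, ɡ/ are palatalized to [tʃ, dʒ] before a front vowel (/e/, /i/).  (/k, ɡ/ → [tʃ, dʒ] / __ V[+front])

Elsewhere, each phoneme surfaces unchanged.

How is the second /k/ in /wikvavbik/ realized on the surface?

[k]

/k/ (word-final) is in the target of rule 1 but the environment (before a front vowel) is not met → [k].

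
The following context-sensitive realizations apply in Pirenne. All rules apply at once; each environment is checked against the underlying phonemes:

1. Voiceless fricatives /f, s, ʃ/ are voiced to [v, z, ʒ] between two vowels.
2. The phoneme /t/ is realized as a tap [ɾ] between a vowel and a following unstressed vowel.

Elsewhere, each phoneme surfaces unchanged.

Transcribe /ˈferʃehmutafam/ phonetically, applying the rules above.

[ˈferʃehmuɾavam]

/f/ (word-initial) is in the target of rule 1 but the environment (between two vowels) is not met → [f].
/e/ (between /f/ and /r/): no rule targets it → [e].
/r/ stays [r].
/ʃ/ (between /r/ and /e/) fails the environment for rule 1, so it stays [ʃ].
/e/ (between /ʃ/ and /h/): no rule targets it → [e].
/h/ (between /e/ and /m/) is unaffected → [h].
/m/ (between /h/ and /u/): no rule targets it → [m].
/u/ — not in any rule's target class → [u].
/t/ (between /u/ and /a/) occurs between a vowel and a following unstressed vowel → [ɾ] by rule 2.
/a/ — not in any rule's target class → [a].
/f/ (between /a/ and /a/) occurs between two vowels → [v] by rule 1.
/a/ stays [a].
/m/ (word-final): no rule targets it → [m].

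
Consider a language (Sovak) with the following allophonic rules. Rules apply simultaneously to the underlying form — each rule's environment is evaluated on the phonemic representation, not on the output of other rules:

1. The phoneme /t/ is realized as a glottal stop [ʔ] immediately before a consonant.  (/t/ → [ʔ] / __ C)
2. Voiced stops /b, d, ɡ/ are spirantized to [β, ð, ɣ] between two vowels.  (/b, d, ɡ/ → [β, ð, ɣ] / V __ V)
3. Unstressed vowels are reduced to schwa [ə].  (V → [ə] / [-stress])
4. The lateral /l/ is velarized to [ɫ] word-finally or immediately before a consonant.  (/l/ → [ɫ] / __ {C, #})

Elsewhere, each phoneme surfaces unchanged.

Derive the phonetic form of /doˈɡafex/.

[dəˈɣafəx]

/d/ — word-initial; rule 2 does not apply here → [d].
/o/ (between /d/ and /ɡ/) occurs in an unstressed syllable → [ə] by rule 3.
/ɡ/ (between /o/ and /a/): between two vowels, so rule 2 applies → [ɣ].
/a/ (between /ɡ/ and /f/): rule 3 targets it, but not in an unstressed syllable → unchanged [a].
/e/ — between /f/ and /x/, in an unstressed syllable — surfaces as [ə] (rule 3).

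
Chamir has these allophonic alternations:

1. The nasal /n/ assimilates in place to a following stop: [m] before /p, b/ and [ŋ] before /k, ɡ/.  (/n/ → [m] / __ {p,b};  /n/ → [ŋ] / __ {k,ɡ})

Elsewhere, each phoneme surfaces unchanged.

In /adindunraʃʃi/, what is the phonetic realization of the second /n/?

[n]

/n/ — between /u/ and /r/; rule 1 does not apply here → [n].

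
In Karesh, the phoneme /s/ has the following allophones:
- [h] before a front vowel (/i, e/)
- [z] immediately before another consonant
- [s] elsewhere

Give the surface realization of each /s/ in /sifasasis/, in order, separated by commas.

[h], [s], [h], [s]

Occurrence 1 (position 1): before a front vowel (/i, e/) → [h].
Occurrence 2 (position 5): no conditioning environment matches → elsewhere allophone [s].
Occurrence 3 (position 7): before a front vowel (/i, e/) → [h].
Occurrence 4 (position 9): no conditioning environment matches → elsewhere allophone [s].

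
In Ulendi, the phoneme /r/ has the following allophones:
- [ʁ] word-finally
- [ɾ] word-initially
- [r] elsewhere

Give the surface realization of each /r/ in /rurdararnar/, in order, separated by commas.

[ɾ], [r], [r], [r], [ʁ]

Occurrence 1 (position 1): word-initially → [ɾ].
Occurrence 2 (position 3): no conditioning environment matches → elsewhere allophone [r].
Occurrence 3 (position 6): no conditioning environment matches → elsewhere allophone [r].
Occurrence 4 (position 8): no conditioning environment matches → elsewhere allophone [r].
Occurrence 5 (position 11): word-finally → [ʁ].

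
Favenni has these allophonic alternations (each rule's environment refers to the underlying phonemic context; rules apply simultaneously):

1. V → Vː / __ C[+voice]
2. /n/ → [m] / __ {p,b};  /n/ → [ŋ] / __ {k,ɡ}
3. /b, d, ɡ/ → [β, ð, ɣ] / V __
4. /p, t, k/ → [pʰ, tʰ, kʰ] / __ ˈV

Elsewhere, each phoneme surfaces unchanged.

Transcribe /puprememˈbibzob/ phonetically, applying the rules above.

/p/ (word-initial) is in the target of rule 4 but the environment (immediately before a stressed vowel) is not met → [p].
/u/ (between /p/ and /p/) fails the environment for rule 1, so it stays [u].
/p/ (between /u/ and /r/) fails the environment for rule 4, so it stays [p].
/e/ meets the environment for rule 1 (before a voiced consonant) → [eː].
/e/ meets the environment for rule 1 (before a voiced consonant) → [eː].
/b/ — between /m/ and /i/; rule 3 does not apply here → [b].
/i/ (between /b/ and /b/): before a voiced consonant, so rule 1 applies → [iː].
/b/ (between /i/ and /z/) occurs immediately after a vowel → [β] by rule 3.
/o/ — between /z/ and /b/, before a voiced consonant — surfaces as [oː] (rule 1).
Rule 3 applies to /b/ (word-final: immediately after a vowel) → [β].

[pupreːmeːmˈbiːβzoːβ]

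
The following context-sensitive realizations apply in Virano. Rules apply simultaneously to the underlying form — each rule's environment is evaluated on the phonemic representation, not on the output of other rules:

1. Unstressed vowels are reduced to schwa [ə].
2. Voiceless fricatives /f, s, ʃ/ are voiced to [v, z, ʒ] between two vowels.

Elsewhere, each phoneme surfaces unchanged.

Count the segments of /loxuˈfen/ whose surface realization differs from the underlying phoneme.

Segments that undergo a rule: /o/ → [ə] (rule 1); /u/ → [ə] (rule 1); /f/ → [v] (rule 2).
All other segments surface unchanged.

3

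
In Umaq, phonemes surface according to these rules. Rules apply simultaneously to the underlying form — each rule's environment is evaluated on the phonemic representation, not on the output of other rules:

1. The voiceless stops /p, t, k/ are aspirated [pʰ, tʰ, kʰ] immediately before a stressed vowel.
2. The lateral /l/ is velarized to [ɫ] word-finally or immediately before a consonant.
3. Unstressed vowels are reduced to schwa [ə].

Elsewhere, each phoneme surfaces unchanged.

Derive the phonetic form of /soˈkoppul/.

[səˈkʰoppəɫ]

/s/ — not in any rule's target class → [s].
/o/ meets the environment for rule 3 (in an unstressed syllable) → [ə].
/k/ meets the environment for rule 1 (immediately before a stressed vowel) → [kʰ].
/o/ — between /k/ and /p/; rule 3 does not apply here → [o].
/p/ (between /o/ and /p/): rule 1 targets it, but not immediately before a stressed vowel → unchanged [p].
/p/ (between /p/ and /u/) is in the target of rule 1 but the environment (immediately before a stressed vowel) is not met → [p].
Rule 3 applies to /u/ (between /p/ and /l/: in an unstressed syllable) → [ə].
/l/ (word-final) occurs word-finally or immediately before a consonant → [ɫ] by rule 2.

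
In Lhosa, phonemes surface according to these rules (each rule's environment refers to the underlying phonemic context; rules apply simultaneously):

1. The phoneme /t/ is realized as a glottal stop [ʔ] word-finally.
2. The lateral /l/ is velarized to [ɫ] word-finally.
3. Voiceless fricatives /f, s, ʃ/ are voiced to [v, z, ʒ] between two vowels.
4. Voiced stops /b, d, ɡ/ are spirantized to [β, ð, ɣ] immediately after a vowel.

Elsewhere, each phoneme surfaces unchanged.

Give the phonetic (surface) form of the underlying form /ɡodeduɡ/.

/ɡ/ (word-initial) is in the target of rule 4 but the environment (immediately after a vowel) is not met → [ɡ].
/o/ (between /ɡ/ and /d/) is unaffected → [o].
/d/ (between /o/ and /e/) occurs immediately after a vowel → [ð] by rule 4.
/e/ — not in any rule's target class → [e].
Rule 4 applies to /d/ (between /e/ and /u/: immediately after a vowel) → [ð].
/u/ stays [u].
Rule 4 applies to /ɡ/ (word-final: immediately after a vowel) → [ɣ].

[ɡoðeðuɣ]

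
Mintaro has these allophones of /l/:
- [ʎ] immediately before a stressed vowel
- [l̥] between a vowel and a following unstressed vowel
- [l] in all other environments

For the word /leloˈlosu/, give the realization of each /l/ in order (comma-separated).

Occurrence 1 (position 1): no conditioning environment matches → elsewhere allophone [l].
Occurrence 2 (position 3): between a vowel and a following unstressed vowel → [l̥].
Occurrence 3 (position 5): immediately before a stressed vowel → [ʎ].

[l], [l̥], [ʎ]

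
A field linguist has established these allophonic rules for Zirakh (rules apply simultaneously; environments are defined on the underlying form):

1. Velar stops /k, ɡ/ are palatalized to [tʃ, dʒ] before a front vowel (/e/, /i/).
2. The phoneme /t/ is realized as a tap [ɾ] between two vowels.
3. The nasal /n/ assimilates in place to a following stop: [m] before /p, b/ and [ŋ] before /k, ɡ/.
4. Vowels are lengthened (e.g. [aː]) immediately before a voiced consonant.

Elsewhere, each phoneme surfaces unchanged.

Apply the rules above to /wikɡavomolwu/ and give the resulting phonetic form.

[wikɡaːvoːmoːlwu]

/i/ — between /w/ and /k/; rule 4 does not apply here → [i].
/k/ — between /i/ and /ɡ/; rule 1 does not apply here → [k].
/ɡ/ (between /k/ and /a/) fails the environment for rule 1, so it stays [ɡ].
/a/ (between /ɡ/ and /v/) occurs before a voiced consonant → [aː] by rule 4.
/o/ (between /v/ and /m/): before a voiced consonant, so rule 4 applies → [oː].
/o/ (between /m/ and /l/) occurs before a voiced consonant → [oː] by rule 4.
/u/ (word-final) is in the target of rule 4 but the environment (before a voiced consonant) is not met → [u].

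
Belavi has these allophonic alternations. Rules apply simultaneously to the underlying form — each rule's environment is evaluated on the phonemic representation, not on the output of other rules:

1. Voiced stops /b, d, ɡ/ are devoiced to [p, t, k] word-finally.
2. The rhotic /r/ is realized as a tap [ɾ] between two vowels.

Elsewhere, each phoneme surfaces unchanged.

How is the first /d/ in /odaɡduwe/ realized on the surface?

/d/ (between /o/ and /a/): rule 1 targets it, but not word-finally → unchanged [d].

[d]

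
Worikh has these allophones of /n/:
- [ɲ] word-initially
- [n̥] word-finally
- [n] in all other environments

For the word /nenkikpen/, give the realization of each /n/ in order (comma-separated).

[ɲ], [n], [n̥]

Occurrence 1 (position 1): word-initially → [ɲ].
Occurrence 2 (position 3): no conditioning environment matches → elsewhere allophone [n].
Occurrence 3 (position 9): word-finally → [n̥].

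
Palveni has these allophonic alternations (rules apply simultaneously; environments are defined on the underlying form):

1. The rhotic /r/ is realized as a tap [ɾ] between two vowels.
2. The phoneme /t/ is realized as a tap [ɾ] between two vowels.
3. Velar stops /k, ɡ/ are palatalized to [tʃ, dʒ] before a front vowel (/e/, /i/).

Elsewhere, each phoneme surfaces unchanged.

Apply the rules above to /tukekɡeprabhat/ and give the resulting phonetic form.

/t/ (word-initial) fails the environment for rule 2, so it stays [t].
/k/ (between /u/ and /e/): before a front vowel, so rule 3 applies → [tʃ].
/k/ — between /e/ and /ɡ/; rule 3 does not apply here → [k].
/ɡ/ meets the environment for rule 3 (before a front vowel) → [dʒ].
/r/ (between /p/ and /a/) is in the target of rule 1 but the environment (between two vowels) is not met → [r].
/t/ — word-final; rule 2 does not apply here → [t].

[tutʃekdʒeprabhat]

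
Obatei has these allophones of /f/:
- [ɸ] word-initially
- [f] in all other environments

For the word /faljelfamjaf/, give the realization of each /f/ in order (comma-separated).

[ɸ], [f], [f]

Occurrence 1 (position 1): word-initially → [ɸ].
Occurrence 2 (position 7): no conditioning environment matches → elsewhere allophone [f].
Occurrence 3 (position 12): no conditioning environment matches → elsewhere allophone [f].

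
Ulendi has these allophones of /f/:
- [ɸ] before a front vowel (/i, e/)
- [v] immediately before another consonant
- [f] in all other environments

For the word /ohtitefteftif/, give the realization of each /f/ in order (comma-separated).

[v], [v], [f]

Occurrence 1 (position 7): immediately before another consonant → [v].
Occurrence 2 (position 10): immediately before another consonant → [v].
Occurrence 3 (position 13): no conditioning environment matches → elsewhere allophone [f].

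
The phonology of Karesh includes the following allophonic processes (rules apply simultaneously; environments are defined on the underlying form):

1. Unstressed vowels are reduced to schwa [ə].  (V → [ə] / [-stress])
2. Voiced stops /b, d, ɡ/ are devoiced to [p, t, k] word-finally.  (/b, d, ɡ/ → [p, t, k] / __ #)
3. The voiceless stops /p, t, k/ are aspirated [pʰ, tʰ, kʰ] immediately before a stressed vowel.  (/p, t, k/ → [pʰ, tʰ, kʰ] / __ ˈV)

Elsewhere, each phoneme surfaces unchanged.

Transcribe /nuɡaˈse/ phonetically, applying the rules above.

[nəɡəˈse]

/u/ (between /n/ and /ɡ/): in an unstressed syllable, so rule 1 applies → [ə].
/ɡ/ (between /u/ and /a/): rule 2 targets it, but not word-finally → unchanged [ɡ].
Rule 1 applies to /a/ (between /ɡ/ and /s/: in an unstressed syllable) → [ə].
/e/ (word-final) fails the environment for rule 1, so it stays [e].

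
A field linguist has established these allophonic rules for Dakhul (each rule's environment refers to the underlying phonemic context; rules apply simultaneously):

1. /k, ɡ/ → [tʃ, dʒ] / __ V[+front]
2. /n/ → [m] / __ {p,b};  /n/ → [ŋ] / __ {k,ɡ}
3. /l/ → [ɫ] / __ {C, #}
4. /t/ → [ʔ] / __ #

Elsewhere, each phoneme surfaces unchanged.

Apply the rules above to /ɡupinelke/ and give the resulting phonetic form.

[ɡupineɫtʃe]

/ɡ/ — word-initial; rule 1 does not apply here → [ɡ].
/u/ stays [u].
/p/ — not in any rule's target class → [p].
/i/ stays [i].
/n/ (between /i/ and /e/): rule 2 targets it, but not before a labial or velar stop → unchanged [n].
/e/ (between /n/ and /l/): no rule targets it → [e].
/l/ — between /e/ and /k/, word-finally or immediately before a consonant — surfaces as [ɫ] (rule 3).
Rule 1 applies to /k/ (between /l/ and /e/: before a front vowel) → [tʃ].
/e/ (word-final): no rule targets it → [e].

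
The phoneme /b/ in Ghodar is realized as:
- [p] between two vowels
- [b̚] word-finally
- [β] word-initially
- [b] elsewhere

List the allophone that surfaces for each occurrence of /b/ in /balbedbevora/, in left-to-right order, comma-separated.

Occurrence 1 (position 1): word-initially → [β].
Occurrence 2 (position 4): no conditioning environment matches → elsewhere allophone [b].
Occurrence 3 (position 7): no conditioning environment matches → elsewhere allophone [b].

[β], [b], [b]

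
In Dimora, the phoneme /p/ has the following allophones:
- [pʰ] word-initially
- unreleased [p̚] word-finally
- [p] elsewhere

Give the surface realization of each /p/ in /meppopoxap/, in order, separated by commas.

Occurrence 1 (position 3): no conditioning environment matches → elsewhere allophone [p].
Occurrence 2 (position 4): no conditioning environment matches → elsewhere allophone [p].
Occurrence 3 (position 6): no conditioning environment matches → elsewhere allophone [p].
Occurrence 4 (position 10): word-finally → [p̚].

[p], [p], [p], [p̚]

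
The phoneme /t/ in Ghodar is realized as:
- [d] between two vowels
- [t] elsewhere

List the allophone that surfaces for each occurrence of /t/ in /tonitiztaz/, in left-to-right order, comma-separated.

Occurrence 1 (position 1): no conditioning environment matches → elsewhere allophone [t].
Occurrence 2 (position 5): between two vowels → [d].
Occurrence 3 (position 8): no conditioning environment matches → elsewhere allophone [t].

[t], [d], [t]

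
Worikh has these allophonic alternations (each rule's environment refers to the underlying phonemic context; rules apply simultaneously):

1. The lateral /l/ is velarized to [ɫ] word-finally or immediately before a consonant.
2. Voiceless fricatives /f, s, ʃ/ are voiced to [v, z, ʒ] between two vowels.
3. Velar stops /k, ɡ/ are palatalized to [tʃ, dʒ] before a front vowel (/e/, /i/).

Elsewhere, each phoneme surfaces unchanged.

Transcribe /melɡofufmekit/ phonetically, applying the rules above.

[meɫɡovufmetʃit]

/m/ — not in any rule's target class → [m].
/e/ (between /m/ and /l/) is unaffected → [e].
/l/ (between /e/ and /ɡ/) occurs word-finally or immediately before a consonant → [ɫ] by rule 1.
/ɡ/ (between /l/ and /o/) fails the environment for rule 3, so it stays [ɡ].
/o/ (between /ɡ/ and /f/) is unaffected → [o].
/f/ (between /o/ and /u/) occurs between two vowels → [v] by rule 2.
/u/ — not in any rule's target class → [u].
/f/ (between /u/ and /m/) is in the target of rule 2 but the environment (between two vowels) is not met → [f].
/m/ (between /f/ and /e/): no rule targets it → [m].
/e/ — not in any rule's target class → [e].
Rule 3 applies to /k/ (between /e/ and /i/: before a front vowel) → [tʃ].
/i/ (between /k/ and /t/): no rule targets it → [i].
/t/ (word-final): no rule targets it → [t].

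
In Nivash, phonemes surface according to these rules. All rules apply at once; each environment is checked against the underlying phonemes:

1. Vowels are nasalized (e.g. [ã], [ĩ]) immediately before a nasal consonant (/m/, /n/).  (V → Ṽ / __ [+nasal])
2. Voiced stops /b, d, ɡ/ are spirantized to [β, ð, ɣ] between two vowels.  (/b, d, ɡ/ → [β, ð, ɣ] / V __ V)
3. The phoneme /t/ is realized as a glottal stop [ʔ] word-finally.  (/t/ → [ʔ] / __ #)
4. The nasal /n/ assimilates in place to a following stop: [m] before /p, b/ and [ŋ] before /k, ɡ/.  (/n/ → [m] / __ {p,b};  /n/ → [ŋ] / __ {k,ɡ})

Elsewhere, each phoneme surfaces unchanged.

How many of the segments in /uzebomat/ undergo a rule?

Segments that undergo a rule: /b/ → [β] (rule 2); /o/ → [õ] (rule 1); /t/ → [ʔ] (rule 3).
All other segments surface unchanged.

3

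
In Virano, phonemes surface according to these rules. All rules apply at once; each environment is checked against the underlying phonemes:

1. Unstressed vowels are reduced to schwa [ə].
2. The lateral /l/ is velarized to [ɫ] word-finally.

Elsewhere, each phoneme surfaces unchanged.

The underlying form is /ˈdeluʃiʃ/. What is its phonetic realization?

[ˈdeləʃəʃ]

/d/ (word-initial) is unaffected → [d].
/e/ — between /d/ and /l/; rule 1 does not apply here → [e].
/l/ (between /e/ and /u/): rule 2 targets it, but not word-finally → unchanged [l].
/u/ (between /l/ and /ʃ/): in an unstressed syllable, so rule 1 applies → [ə].
/ʃ/ — not in any rule's target class → [ʃ].
/i/ (between /ʃ/ and /ʃ/) occurs in an unstressed syllable → [ə] by rule 1.
/ʃ/ stays [ʃ].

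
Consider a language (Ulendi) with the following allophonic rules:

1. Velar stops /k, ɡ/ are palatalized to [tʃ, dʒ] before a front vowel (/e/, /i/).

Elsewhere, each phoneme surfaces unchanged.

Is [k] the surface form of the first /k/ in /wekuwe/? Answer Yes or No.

Yes

/k/ (between /e/ and /u/) is in the target of rule 1 but the environment (before a front vowel) is not met → [k].
The actual realization is [k], which matches [k].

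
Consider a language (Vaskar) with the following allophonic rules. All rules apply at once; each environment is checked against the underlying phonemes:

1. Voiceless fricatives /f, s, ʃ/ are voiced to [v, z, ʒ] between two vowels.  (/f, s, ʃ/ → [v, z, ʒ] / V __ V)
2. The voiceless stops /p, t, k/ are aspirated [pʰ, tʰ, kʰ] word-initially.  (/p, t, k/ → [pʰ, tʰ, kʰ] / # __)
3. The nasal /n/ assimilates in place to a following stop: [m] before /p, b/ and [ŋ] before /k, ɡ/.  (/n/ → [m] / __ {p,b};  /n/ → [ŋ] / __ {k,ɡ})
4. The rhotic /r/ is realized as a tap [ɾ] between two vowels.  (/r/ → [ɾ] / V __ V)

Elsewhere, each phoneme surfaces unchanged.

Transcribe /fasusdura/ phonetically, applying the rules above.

/f/ (word-initial) fails the environment for rule 1, so it stays [f].
Rule 1 applies to /s/ (between /a/ and /u/: between two vowels) → [z].
/s/ (between /u/ and /d/) is in the target of rule 1 but the environment (between two vowels) is not met → [s].
/r/ meets the environment for rule 4 (between two vowels) → [ɾ].

[fazusduɾa]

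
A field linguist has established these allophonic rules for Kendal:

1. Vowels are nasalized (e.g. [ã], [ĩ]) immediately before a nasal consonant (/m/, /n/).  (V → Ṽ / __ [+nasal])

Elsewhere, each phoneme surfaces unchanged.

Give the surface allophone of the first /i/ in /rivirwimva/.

[i]

/i/ (between /r/ and /v/) is in the target of rule 1 but the environment (before a nasal consonant) is not met → [i].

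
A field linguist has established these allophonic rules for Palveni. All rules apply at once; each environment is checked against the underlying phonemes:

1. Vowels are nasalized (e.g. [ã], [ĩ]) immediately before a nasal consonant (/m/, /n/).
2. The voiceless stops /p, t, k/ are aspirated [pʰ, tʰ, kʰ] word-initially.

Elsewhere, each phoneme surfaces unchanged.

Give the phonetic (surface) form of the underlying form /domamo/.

[dõmãmo]

/d/ (word-initial) is unaffected → [d].
/o/ (between /d/ and /m/): before a nasal consonant, so rule 1 applies → [õ].
/m/ — not in any rule's target class → [m].
/a/ (between /m/ and /m/) occurs before a nasal consonant → [ã] by rule 1.
/m/ (between /a/ and /o/): no rule targets it → [m].
/o/ (word-final): rule 1 targets it, but not before a nasal consonant → unchanged [o].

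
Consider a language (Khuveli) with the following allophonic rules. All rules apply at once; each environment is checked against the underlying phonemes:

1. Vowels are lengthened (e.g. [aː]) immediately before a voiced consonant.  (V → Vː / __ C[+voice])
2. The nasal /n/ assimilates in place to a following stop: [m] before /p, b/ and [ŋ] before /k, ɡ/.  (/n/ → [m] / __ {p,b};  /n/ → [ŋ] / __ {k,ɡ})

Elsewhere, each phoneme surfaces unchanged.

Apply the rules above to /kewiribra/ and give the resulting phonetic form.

[keːwiːriːbra]

/e/ (between /k/ and /w/) occurs before a voiced consonant → [eː] by rule 1.
/i/ meets the environment for rule 1 (before a voiced consonant) → [iː].
/i/ (between /r/ and /b/) occurs before a voiced consonant → [iː] by rule 1.
/a/ (word-final) fails the environment for rule 1, so it stays [a].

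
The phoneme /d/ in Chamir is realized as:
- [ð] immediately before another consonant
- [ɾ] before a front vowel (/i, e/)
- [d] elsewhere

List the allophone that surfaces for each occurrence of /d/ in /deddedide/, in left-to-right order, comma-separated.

Occurrence 1 (position 1): before a front vowel (/i, e/) → [ɾ].
Occurrence 2 (position 3): immediately before another consonant → [ð].
Occurrence 3 (position 4): before a front vowel (/i, e/) → [ɾ].
Occurrence 4 (position 6): before a front vowel (/i, e/) → [ɾ].
Occurrence 5 (position 8): before a front vowel (/i, e/) → [ɾ].

[ɾ], [ð], [ɾ], [ɾ], [ɾ]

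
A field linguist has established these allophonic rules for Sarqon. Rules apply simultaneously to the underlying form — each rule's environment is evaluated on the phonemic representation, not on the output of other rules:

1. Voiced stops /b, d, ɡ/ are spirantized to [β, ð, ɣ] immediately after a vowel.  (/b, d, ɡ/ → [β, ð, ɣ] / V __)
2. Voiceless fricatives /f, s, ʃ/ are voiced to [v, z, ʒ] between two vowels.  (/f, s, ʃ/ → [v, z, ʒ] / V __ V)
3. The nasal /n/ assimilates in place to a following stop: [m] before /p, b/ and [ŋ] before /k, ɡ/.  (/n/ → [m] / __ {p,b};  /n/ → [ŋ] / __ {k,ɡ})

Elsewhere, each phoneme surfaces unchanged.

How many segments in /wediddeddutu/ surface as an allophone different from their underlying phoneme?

Segments that undergo a rule: /d/ → [ð] (rule 1); /d/ → [ð] (rule 1); /d/ → [ð] (rule 1).
All other segments surface unchanged.

3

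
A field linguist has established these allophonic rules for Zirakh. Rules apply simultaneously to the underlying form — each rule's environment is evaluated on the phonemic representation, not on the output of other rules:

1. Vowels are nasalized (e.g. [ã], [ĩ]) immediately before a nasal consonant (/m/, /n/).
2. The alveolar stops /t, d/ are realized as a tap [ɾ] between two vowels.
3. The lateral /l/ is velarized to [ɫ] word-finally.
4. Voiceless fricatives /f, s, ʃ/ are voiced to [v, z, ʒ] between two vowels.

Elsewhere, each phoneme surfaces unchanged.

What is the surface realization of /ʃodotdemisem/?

/ʃ/ (word-initial) fails the environment for rule 4, so it stays [ʃ].
/o/ (between /ʃ/ and /d/) fails the environment for rule 1, so it stays [o].
Rule 2 applies to /d/ (between /o/ and /o/: between two vowels) → [ɾ].
/o/ (between /d/ and /t/) is in the target of rule 1 but the environment (before a nasal consonant) is not met → [o].
/t/ (between /o/ and /d/): rule 2 targets it, but not between two vowels → unchanged [t].
/d/ — between /t/ and /e/; rule 2 does not apply here → [d].
/e/ meets the environment for rule 1 (before a nasal consonant) → [ẽ].
/m/ (between /e/ and /i/) is unaffected → [m].
/i/ (between /m/ and /s/): rule 1 targets it, but not before a nasal consonant → unchanged [i].
Rule 4 applies to /s/ (between /i/ and /e/: between two vowels) → [z].
/e/ — between /s/ and /m/, before a nasal consonant — surfaces as [ẽ] (rule 1).
/m/ (word-final) is unaffected → [m].

[ʃoɾotdẽmizẽm]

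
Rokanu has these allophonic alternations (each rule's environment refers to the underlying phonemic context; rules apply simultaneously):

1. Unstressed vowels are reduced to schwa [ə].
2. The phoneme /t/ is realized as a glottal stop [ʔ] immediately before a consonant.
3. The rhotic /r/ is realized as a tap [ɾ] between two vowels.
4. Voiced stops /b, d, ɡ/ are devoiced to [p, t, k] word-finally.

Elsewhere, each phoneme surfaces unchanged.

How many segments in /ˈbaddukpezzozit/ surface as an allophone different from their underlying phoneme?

Segments that undergo a rule: /u/ → [ə] (rule 1); /e/ → [ə] (rule 1); /o/ → [ə] (rule 1); /i/ → [ə] (rule 1).
All other segments surface unchanged.

4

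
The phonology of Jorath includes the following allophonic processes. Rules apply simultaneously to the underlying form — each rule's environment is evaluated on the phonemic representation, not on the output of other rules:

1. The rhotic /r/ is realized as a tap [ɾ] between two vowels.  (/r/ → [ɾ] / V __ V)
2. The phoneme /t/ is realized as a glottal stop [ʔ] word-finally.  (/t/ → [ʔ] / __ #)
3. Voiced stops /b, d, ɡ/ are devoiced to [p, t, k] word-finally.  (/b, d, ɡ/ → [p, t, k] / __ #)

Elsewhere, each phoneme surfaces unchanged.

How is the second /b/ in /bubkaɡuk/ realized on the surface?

[b]

/b/ (between /u/ and /k/) is in the target of rule 3 but the environment (word-finally) is not met → [b].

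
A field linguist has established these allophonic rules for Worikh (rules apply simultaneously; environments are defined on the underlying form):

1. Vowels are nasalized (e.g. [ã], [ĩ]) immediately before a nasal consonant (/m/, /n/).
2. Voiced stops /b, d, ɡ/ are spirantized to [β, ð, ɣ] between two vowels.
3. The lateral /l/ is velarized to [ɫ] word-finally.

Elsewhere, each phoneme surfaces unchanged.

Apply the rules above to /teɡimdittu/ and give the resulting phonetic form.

/t/ (word-initial): no rule targets it → [t].
/e/ (between /t/ and /ɡ/) fails the environment for rule 1, so it stays [e].
/ɡ/ — between /e/ and /i/, between two vowels — surfaces as [ɣ] (rule 2).
/i/ (between /ɡ/ and /m/) occurs before a nasal consonant → [ĩ] by rule 1.
/m/ (between /i/ and /d/): no rule targets it → [m].
/d/ (between /m/ and /i/) fails the environment for rule 2, so it stays [d].
/i/ (between /d/ and /t/) is in the target of rule 1 but the environment (before a nasal consonant) is not met → [i].
/t/ (between /i/ and /t/) is unaffected → [t].
/t/ stays [t].
/u/ (word-final) is in the target of rule 1 but the environment (before a nasal consonant) is not met → [u].

[teɣĩmdittu]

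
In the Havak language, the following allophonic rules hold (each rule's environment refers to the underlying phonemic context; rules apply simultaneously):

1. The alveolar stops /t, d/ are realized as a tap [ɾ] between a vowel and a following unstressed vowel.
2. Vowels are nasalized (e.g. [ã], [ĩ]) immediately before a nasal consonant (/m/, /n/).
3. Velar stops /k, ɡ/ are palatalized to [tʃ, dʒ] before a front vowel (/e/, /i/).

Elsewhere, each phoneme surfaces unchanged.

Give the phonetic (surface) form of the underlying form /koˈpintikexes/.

/k/ (word-initial) fails the environment for rule 3, so it stays [k].
/o/ (between /k/ and /p/) is in the target of rule 2 but the environment (before a nasal consonant) is not met → [o].
/i/ (between /p/ and /n/): before a nasal consonant, so rule 2 applies → [ĩ].
/t/ — between /n/ and /i/; rule 1 does not apply here → [t].
/i/ (between /t/ and /k/) is in the target of rule 2 but the environment (before a nasal consonant) is not met → [i].
/k/ — between /i/ and /e/, before a front vowel — surfaces as [tʃ] (rule 3).
/e/ — between /k/ and /x/; rule 2 does not apply here → [e].
/e/ — between /x/ and /s/; rule 2 does not apply here → [e].

[koˈpĩntitʃexes]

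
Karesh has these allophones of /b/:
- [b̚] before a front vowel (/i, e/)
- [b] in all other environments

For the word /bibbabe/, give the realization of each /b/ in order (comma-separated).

[b̚], [b], [b], [b̚]

Occurrence 1 (position 1): before a front vowel (/i, e/) → [b̚].
Occurrence 2 (position 3): no conditioning environment matches → elsewhere allophone [b].
Occurrence 3 (position 4): no conditioning environment matches → elsewhere allophone [b].
Occurrence 4 (position 6): before a front vowel (/i, e/) → [b̚].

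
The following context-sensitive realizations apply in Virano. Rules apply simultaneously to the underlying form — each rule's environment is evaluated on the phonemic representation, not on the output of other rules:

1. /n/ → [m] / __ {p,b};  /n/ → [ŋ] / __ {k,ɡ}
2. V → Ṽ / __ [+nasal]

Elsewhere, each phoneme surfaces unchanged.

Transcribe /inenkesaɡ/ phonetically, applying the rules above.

[ĩnẽŋkesaɡ]

/i/ — word-initial, before a nasal consonant — surfaces as [ĩ] (rule 2).
/n/ — between /i/ and /e/; rule 1 does not apply here → [n].
/e/ — between /n/ and /n/, before a nasal consonant — surfaces as [ẽ] (rule 2).
/n/ meets the environment for rule 1 (before a labial or velar stop) → [ŋ].
/k/ (between /n/ and /e/) is unaffected → [k].
/e/ (between /k/ and /s/): rule 2 targets it, but not before a nasal consonant → unchanged [e].
/s/ (between /e/ and /a/): no rule targets it → [s].
/a/ (between /s/ and /ɡ/) fails the environment for rule 2, so it stays [a].
/ɡ/ — not in any rule's target class → [ɡ].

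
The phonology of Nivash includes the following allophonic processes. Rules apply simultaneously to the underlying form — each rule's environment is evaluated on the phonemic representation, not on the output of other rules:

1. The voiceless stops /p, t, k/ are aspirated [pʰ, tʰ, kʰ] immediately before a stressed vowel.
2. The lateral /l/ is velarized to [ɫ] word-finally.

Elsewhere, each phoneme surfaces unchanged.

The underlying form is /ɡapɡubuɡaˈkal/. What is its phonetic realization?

[ɡapɡubuɡaˈkʰaɫ]

/ɡ/ (word-initial) is unaffected → [ɡ].
/a/ (between /ɡ/ and /p/): no rule targets it → [a].
/p/ (between /a/ and /ɡ/) fails the environment for rule 1, so it stays [p].
/ɡ/ — not in any rule's target class → [ɡ].
/u/ stays [u].
/b/ (between /u/ and /u/): no rule targets it → [b].
/u/ — not in any rule's target class → [u].
/ɡ/ — not in any rule's target class → [ɡ].
/a/ (between /ɡ/ and /k/): no rule targets it → [a].
/k/ — between /a/ and /a/, immediately before a stressed vowel — surfaces as [kʰ] (rule 1).
/a/ (between /k/ and /l/) is unaffected → [a].
/l/ meets the environment for rule 2 (word-finally) → [ɫ].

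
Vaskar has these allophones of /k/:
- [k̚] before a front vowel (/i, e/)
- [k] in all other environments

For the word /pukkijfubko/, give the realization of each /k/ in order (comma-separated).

Occurrence 1 (position 3): no conditioning environment matches → elsewhere allophone [k].
Occurrence 2 (position 4): before a front vowel (/i, e/) → [k̚].
Occurrence 3 (position 10): no conditioning environment matches → elsewhere allophone [k].

[k], [k̚], [k]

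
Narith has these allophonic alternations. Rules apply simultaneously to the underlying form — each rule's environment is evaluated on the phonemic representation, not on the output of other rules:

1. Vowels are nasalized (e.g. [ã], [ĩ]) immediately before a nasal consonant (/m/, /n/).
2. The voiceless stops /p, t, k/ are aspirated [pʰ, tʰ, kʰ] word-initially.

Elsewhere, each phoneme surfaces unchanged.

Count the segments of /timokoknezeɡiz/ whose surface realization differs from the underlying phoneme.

Segments that undergo a rule: /t/ → [tʰ] (rule 2); /i/ → [ĩ] (rule 1).
All other segments surface unchanged.

2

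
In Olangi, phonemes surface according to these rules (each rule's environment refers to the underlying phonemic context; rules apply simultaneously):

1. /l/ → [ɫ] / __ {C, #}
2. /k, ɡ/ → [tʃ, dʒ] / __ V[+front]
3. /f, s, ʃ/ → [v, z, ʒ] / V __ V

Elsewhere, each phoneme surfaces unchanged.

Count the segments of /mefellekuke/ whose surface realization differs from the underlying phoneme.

Segments that undergo a rule: /f/ → [v] (rule 3); /l/ → [ɫ] (rule 1); /k/ → [tʃ] (rule 2).
All other segments surface unchanged.

3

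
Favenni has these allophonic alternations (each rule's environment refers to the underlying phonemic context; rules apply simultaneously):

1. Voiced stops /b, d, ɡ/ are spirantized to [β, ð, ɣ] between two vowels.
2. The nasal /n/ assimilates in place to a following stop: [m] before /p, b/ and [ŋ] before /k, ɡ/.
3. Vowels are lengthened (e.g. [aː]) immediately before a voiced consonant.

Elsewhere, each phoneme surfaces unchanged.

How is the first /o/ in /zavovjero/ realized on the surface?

/o/ meets the environment for rule 3 (before a voiced consonant) → [oː].

[oː]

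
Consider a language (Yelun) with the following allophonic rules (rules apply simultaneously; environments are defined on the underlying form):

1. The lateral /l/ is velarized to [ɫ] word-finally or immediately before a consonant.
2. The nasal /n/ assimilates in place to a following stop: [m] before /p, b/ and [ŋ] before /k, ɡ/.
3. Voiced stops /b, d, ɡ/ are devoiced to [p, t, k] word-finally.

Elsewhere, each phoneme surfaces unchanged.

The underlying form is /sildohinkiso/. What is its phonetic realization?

/l/ (between /i/ and /d/): word-finally or immediately before a consonant, so rule 1 applies → [ɫ].
/d/ (between /l/ and /o/) fails the environment for rule 3, so it stays [d].
Rule 2 applies to /n/ (between /i/ and /k/: before a labial or velar stop) → [ŋ].

[siɫdohiŋkiso]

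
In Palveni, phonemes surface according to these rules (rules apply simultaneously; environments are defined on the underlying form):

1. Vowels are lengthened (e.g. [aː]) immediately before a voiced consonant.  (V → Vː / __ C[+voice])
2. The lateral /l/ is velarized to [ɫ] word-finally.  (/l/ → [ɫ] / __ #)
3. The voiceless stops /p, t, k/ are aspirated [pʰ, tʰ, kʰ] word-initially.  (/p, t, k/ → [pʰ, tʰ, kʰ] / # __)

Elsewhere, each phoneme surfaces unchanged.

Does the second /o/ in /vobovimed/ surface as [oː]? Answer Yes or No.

/o/ meets the environment for rule 1 (before a voiced consonant) → [oː].
The actual realization is [oː], which matches [oː].

Yes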